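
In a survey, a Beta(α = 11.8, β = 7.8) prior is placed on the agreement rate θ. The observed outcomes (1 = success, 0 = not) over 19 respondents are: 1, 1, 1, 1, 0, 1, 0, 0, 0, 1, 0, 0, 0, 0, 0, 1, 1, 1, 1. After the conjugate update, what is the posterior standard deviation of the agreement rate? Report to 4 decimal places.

0.0788

The Beta prior is conjugate to a Binomial/Bernoulli likelihood; the update adds successes to α and failures to β.
Posterior: Beta(α+k, β+n−k) = Beta(11.8+10, 7.8+9) = Beta(21.8, 16.8).
Var = αβ/((α+β)²(α+β+1)) = 21.8·16.8/(38.6²·39.6) = 0.00620720; SD = √0.00620720 = 0.0788.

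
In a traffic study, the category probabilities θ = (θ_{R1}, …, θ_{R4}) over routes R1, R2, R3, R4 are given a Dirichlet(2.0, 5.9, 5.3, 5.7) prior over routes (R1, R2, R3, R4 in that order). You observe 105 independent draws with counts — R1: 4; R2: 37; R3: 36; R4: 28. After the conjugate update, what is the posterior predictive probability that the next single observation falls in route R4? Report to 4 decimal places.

The Dirichlet prior is conjugate to the Multinomial likelihood: each posterior αⱼ = prior αⱼ + observed count nⱼ.
Posterior concentration: (6.0, 42.9, 41.3, 33.7), total = 123.9.
P(next = R4 | data) = α_{R4}/Σα = 0.2720.

0.2720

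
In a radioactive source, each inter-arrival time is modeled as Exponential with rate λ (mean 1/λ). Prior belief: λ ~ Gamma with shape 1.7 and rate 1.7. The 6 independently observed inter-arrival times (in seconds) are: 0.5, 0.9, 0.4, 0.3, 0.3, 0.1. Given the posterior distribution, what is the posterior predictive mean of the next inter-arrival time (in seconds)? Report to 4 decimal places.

With a Gamma(shape α, rate β) prior on the exponential rate λ, the posterior after n observations with total T = Σxᵢ is Gamma(α+n, β+T).
Sum of observations T = 2.5 seconds; n = 6.
Posterior: Gamma(1.7+6, 1.7+2.5) = Gamma(7.7, 4.2).
The predictive distribution for the next observation is Lomax; its mean is β/(α−1) = 4.2/6.7 = 0.6269.

0.6269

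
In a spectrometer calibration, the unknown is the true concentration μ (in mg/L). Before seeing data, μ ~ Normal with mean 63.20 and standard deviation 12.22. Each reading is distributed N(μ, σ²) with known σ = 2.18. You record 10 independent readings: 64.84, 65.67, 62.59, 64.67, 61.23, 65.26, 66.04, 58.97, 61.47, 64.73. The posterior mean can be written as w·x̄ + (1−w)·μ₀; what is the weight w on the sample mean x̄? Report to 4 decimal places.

For Normal data with known variance σ², a Normal(μ₀, σ₀²) prior on μ is conjugate. Posterior precision = 1/σ₀² + n/σ²; posterior mean is the precision-weighted average of μ₀ and x̄.
σ₀² = 12.22² = 149.3284, σ² = 2.18² = 4.7524. Prior precision 1/σ₀² = 1/149.3284; data precision n/σ² = 10/4.7524.
w = (n/σ²)/(1/σ₀² + n/σ²) = n·σ₀²/(σ² + n·σ₀²) = 10·149.3284/(4.7524 + 10·149.3284) = 1493.284/1498.0364 = 0.9968.

0.9968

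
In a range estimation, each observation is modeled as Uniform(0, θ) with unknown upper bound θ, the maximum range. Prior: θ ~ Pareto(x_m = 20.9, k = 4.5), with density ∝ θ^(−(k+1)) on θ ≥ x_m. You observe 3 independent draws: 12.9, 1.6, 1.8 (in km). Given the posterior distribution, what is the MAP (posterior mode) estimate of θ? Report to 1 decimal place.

A Pareto(scale x_m, shape k) prior on the upper bound θ of Uniform(0, θ) is conjugate: posterior is Pareto(max(x_m, max xᵢ), k + n).
Sample maximum = 12.9; prior scale x_m = 20.9 → posterior scale = max = 20.9.
Posterior shape = 4.5 + 3 = 7.5.
The Pareto density is decreasing on [x_m, ∞), so the mode is x_m = 20.9.

20.9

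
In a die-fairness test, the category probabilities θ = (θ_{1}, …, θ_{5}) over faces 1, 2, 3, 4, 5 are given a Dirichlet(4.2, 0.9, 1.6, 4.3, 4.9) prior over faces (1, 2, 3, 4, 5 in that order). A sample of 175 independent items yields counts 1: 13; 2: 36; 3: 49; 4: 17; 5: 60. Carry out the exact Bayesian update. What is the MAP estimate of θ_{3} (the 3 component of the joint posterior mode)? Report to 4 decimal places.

0.2668

The Dirichlet prior is conjugate to the Multinomial likelihood: each posterior αⱼ = prior αⱼ + observed count nⱼ.
Posterior concentration: (17.2, 36.9, 50.6, 21.3, 64.9), total = 190.9.
Joint mode component: (α_{3}−1)/(Σα−K) = 49.6/185.9 = 0.2668.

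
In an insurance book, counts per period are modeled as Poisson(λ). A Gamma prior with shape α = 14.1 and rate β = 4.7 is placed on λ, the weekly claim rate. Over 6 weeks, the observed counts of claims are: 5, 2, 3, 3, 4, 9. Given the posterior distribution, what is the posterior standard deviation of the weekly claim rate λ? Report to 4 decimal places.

With a Gamma(shape α, rate β) prior, the Poisson likelihood is conjugate: the posterior is Gamma(α + ΣXᵢ, β + n).
Sum of counts S = 26 over n = 6 weeks.
Posterior: Gamma(α+S, β+n) = Gamma(14.1+26, 4.7+6) = Gamma(40.1, 10.7).
SD = √α/β = √40.1/10.7 = 0.5918.

0.5918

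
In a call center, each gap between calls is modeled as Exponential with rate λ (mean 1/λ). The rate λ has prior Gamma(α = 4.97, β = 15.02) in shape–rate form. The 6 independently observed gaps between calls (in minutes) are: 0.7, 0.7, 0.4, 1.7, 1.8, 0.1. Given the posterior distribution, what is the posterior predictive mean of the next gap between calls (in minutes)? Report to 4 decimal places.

With a Gamma(shape α, rate β) prior on the exponential rate λ, the posterior after n observations with total T = Σxᵢ is Gamma(α+n, β+T).
Sum of observations T = 5.4 minutes; n = 6.
Posterior: Gamma(4.97+6, 15.02+5.4) = Gamma(10.97, 20.42).
The predictive distribution for the next observation is Lomax; its mean is β/(α−1) = 20.42/9.97 = 2.0481.

2.0481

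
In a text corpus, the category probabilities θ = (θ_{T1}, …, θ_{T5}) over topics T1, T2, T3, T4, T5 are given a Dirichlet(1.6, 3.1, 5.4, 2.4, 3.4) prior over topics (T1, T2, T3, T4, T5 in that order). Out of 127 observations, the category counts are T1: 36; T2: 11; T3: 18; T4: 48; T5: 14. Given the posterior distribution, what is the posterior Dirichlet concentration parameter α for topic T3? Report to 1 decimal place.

The Dirichlet prior is conjugate to the Multinomial likelihood: each posterior αⱼ = prior αⱼ + observed count nⱼ.
Posterior concentration: (37.6, 14.1, 23.4, 50.4, 17.4), total = 142.9.
α_{T3} = 5.4 + 18 = 23.4.

23.4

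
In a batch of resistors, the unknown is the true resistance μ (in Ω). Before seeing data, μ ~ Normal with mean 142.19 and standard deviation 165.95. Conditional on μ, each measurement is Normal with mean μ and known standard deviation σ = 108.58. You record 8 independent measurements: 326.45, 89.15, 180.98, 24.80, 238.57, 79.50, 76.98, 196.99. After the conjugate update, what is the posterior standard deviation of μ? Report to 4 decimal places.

For Normal data with known variance σ², a Normal(μ₀, σ₀²) prior on μ is conjugate. Posterior precision = 1/σ₀² + n/σ²; posterior mean is the precision-weighted average of μ₀ and x̄.
σ₀² = 165.95² = 27539.4025, σ² = 108.58² = 11789.6164; σ² + n·σ₀² = 11789.6164 + 8·27539.4025 = 232104.8364.
Posterior precision = 1/σ₀² + n/σ² = 1/27539.4025 + 8/11789.6164 = (σ² + n·σ₀²)/(σ₀²σ²) = 232104.8364/(27539.4025·11789.6164); posterior variance σₙ² = σ₀²σ²/(σ² + n·σ₀²) = 27539.4025·11789.6164/232104.8364 = 1398.846299.
Posterior SD = √σₙ² = √(27539.4025·11789.6164/232104.8364) = 37.4012.

37.4012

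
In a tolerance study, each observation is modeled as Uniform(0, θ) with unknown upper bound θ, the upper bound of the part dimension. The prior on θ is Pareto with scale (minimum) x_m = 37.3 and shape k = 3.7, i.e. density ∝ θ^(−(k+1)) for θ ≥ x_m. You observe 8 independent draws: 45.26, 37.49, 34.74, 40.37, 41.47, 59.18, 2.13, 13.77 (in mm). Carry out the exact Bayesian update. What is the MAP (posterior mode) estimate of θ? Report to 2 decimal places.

A Pareto(scale x_m, shape k) prior on the upper bound θ of Uniform(0, θ) is conjugate: posterior is Pareto(max(x_m, max xᵢ), k + n).
Sample maximum = 59.18; prior scale x_m = 37.3 → posterior scale = max = 59.18.
Posterior shape = 3.7 + 8 = 11.7.
The Pareto density is decreasing on [x_m, ∞), so the mode is x_m = 59.18.

59.18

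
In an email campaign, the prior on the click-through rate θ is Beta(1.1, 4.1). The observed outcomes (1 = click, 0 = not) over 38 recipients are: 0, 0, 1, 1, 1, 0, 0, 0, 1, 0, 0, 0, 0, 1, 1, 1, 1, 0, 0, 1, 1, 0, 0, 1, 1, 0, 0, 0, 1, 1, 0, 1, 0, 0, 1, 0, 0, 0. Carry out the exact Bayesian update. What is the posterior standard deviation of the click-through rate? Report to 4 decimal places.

The Beta prior is conjugate to a Binomial/Bernoulli likelihood; the update adds successes to α and failures to β.
Posterior: Beta(α+k, β+n−k) = Beta(1.1+16, 4.1+22) = Beta(17.1, 26.1).
Var = αβ/((α+β)²(α+β+1)) = 17.1·26.1/(43.2²·44.2) = 0.00541062; SD = √0.00541062 = 0.0736.

0.0736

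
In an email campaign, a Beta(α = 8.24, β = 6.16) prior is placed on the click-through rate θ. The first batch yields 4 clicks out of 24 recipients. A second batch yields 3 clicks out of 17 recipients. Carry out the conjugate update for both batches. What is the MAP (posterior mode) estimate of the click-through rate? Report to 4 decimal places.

0.2667

The Beta prior is conjugate to a Binomial/Bernoulli likelihood; the update adds successes to α and failures to β.
After batch 1: Beta(8.24+4, 6.16+20) = Beta(12.24, 26.16).
After batch 2: Beta(12.24+3, 26.16+14) = Beta(15.24, 40.16).
Mode of Beta(a,b) for a,b>1 is (a−1)/(a+b−2) = 14.24/53.40 = 0.2667.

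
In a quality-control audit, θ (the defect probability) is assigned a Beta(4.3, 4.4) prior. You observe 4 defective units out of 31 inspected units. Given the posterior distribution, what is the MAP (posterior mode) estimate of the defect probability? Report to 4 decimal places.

The Beta prior is conjugate to a Binomial/Bernoulli likelihood; the update adds successes to α and failures to β.
Posterior: Beta(α+k, β+n−k) = Beta(4.3+4, 4.4+27) = Beta(8.3, 31.4).
Mode of Beta(a,b) for a,b>1 is (a−1)/(a+b−2) = 7.3/37.7 = 0.1936.

0.1936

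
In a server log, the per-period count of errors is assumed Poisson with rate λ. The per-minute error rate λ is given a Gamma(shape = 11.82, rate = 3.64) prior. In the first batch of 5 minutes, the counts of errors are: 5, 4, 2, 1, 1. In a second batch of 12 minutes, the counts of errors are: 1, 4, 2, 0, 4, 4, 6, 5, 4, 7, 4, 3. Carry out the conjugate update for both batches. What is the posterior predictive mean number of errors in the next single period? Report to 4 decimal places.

With a Gamma(shape α, rate β) prior, the Poisson likelihood is conjugate: the posterior is Gamma(α + ΣXᵢ, β + n).
Batch 1: sum of counts S = 13 over n = 5 minutes.
After batch 1: Gamma(α+S, β+n) = Gamma(11.82+13, 3.64+5) = Gamma(24.82, 8.64).
Batch 2: sum of counts S = 44 over n = 12 minutes.
After batch 2: Gamma(α+S, β+n) = Gamma(24.82+44, 8.64+12) = Gamma(68.82, 20.64).
The predictive distribution for one future period is NegBinom with mean α/β = 3.3343.

3.3343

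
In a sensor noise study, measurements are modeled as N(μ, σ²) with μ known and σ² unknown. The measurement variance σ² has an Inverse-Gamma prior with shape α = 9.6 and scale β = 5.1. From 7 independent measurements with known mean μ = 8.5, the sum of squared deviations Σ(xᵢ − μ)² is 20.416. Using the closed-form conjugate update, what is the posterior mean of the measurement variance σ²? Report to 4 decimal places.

With known mean μ and an Inverse-Gamma(α, β) prior on σ², the Normal likelihood is conjugate: posterior is Inv-Gamma(α + n/2, β + Σ(xᵢ−μ)²/2).
Posterior: Inv-Gamma(9.6 + 7/2, 5.1 + 20.416/2) = Inv-Gamma(13.10, 15.3080).
E[σ²|data] = β/(α−1) = 15.3080/12.10 = 1.2651.

1.2651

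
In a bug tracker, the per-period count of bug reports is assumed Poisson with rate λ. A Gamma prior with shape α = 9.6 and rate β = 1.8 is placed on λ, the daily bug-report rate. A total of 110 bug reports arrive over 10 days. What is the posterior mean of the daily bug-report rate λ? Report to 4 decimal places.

10.1356

With a Gamma(shape α, rate β) prior, the Poisson likelihood is conjugate: the posterior is Gamma(α + ΣXᵢ, β + n).
Posterior: Gamma(α+S, β+n) = Gamma(9.6+110, 1.8+10) = Gamma(119.6, 11.8).
Posterior mean = α/β = 119.6/11.8 = 10.1356.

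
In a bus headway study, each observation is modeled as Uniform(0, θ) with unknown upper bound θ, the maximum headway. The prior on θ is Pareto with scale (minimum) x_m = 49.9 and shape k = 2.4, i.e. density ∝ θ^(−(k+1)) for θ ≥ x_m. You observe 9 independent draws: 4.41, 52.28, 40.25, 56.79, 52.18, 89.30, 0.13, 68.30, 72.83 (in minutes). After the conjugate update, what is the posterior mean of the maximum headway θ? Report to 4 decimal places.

A Pareto(scale x_m, shape k) prior on the upper bound θ of Uniform(0, θ) is conjugate: posterior is Pareto(max(x_m, max xᵢ), k + n).
Sample maximum = 89.30; prior scale x_m = 49.9 → posterior scale = max = 89.30.
Posterior shape = 2.4 + 9 = 11.4.
E[θ|data] = k·x_m/(k−1) = 11.4·89.30/10.4 = 97.8865.

97.8865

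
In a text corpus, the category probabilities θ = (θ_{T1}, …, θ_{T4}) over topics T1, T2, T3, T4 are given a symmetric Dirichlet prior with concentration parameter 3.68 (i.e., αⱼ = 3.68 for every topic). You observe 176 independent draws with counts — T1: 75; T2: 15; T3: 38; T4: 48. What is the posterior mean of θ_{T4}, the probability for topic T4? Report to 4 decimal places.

The Dirichlet prior is conjugate to the Multinomial likelihood: each posterior αⱼ = prior αⱼ + observed count nⱼ.
Posterior concentration: (78.68, 18.68, 41.68, 51.68), total = 190.72.
E[θ_{T4}|data] = α_{T4}/Σα = 51.68/190.72 = 0.2710.

0.2710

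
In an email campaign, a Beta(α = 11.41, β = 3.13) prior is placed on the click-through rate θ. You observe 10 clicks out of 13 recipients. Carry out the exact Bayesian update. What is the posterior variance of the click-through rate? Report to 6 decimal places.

0.006063

The Beta prior is conjugate to a Binomial/Bernoulli likelihood; the update adds successes to α and failures to β.
Posterior: Beta(α+k, β+n−k) = Beta(11.41+10, 3.13+3) = Beta(21.41, 6.13).
Var = αβ/((α+β)²(α+β+1)) = 21.41·6.13/(27.54²·28.54) = 0.006063.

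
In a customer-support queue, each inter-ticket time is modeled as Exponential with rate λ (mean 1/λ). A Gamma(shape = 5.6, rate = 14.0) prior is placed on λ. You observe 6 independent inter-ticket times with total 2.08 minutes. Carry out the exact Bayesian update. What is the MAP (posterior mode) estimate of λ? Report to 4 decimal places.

With a Gamma(shape α, rate β) prior on the exponential rate λ, the posterior after n observations with total T = Σxᵢ is Gamma(α+n, β+T).
Posterior: Gamma(5.6+6, 14.0+2.08) = Gamma(11.6, 16.08).
Mode = (α−1)/β = 0.6592.

0.6592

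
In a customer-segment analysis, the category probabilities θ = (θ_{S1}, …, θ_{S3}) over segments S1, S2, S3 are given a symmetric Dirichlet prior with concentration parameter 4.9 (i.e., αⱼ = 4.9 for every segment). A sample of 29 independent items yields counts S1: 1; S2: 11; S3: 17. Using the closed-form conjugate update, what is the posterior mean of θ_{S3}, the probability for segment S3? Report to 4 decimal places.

0.5011

The Dirichlet prior is conjugate to the Multinomial likelihood: each posterior αⱼ = prior αⱼ + observed count nⱼ.
Posterior concentration: (5.9, 15.9, 21.9), total = 43.7.
E[θ_{S3}|data] = α_{S3}/Σα = 21.9/43.7 = 0.5011.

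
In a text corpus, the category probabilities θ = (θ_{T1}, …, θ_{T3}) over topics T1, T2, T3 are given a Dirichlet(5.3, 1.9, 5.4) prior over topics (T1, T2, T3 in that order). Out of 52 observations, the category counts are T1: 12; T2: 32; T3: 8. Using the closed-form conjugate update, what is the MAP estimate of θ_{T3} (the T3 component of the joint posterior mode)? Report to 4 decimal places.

0.2013

The Dirichlet prior is conjugate to the Multinomial likelihood: each posterior αⱼ = prior αⱼ + observed count nⱼ.
Posterior concentration: (17.3, 33.9, 13.4), total = 64.6.
Joint mode component: (α_{T3}−1)/(Σα−K) = 12.4/61.6 = 0.2013.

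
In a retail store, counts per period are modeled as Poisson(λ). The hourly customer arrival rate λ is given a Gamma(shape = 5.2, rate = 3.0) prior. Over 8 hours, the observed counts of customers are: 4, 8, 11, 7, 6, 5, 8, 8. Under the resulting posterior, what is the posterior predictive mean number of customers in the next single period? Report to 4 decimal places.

5.6545

With a Gamma(shape α, rate β) prior, the Poisson likelihood is conjugate: the posterior is Gamma(α + ΣXᵢ, β + n).
Sum of counts S = 57 over n = 8 hours.
Posterior: Gamma(α+S, β+n) = Gamma(5.2+57, 3.0+8) = Gamma(62.2, 11.0).
The predictive distribution for one future period is NegBinom with mean α/β = 5.6545.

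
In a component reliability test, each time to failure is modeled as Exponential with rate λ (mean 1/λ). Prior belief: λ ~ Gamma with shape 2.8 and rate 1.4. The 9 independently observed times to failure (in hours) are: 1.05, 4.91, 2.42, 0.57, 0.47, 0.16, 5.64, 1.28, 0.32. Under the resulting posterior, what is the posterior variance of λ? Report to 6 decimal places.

With a Gamma(shape α, rate β) prior on the exponential rate λ, the posterior after n observations with total T = Σxᵢ is Gamma(α+n, β+T).
Sum of observations T = 16.82 hours; n = 9.
Posterior: Gamma(2.8+9, 1.4+16.82) = Gamma(11.8, 18.22).
Var = α/β² = 0.035546.

0.035546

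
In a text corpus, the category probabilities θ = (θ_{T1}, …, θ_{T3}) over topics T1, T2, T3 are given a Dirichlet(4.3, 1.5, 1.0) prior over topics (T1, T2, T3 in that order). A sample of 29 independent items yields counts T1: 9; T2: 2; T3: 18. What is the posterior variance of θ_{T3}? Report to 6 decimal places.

0.006768

The Dirichlet prior is conjugate to the Multinomial likelihood: each posterior αⱼ = prior αⱼ + observed count nⱼ.
Posterior concentration: (13.3, 3.5, 19.0), total = 35.8.
Var[θ_j] = α_j(Σα−α_j)/((Σα)²(Σα+1)) = 19.0·16.8/(35.8²·36.8) = 0.006768.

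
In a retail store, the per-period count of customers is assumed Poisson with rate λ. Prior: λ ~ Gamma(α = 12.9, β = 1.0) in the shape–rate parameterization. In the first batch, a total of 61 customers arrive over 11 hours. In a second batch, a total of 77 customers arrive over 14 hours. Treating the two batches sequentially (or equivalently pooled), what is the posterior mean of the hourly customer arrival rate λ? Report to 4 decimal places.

5.8038

With a Gamma(shape α, rate β) prior, the Poisson likelihood is conjugate: the posterior is Gamma(α + ΣXᵢ, β + n).
After batch 1: Gamma(α+S, β+n) = Gamma(12.9+61, 1.0+11) = Gamma(73.9, 12.0).
After batch 2: Gamma(α+S, β+n) = Gamma(73.9+77, 12.0+14) = Gamma(150.9, 26.0).
Posterior mean = α/β = 150.9/26.0 = 5.8038.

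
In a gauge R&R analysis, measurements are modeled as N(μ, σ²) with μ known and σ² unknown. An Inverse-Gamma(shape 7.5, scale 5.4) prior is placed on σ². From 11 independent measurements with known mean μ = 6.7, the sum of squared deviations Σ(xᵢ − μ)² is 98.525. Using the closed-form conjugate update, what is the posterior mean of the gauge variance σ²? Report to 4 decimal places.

With known mean μ and an Inverse-Gamma(α, β) prior on σ², the Normal likelihood is conjugate: posterior is Inv-Gamma(α + n/2, β + Σ(xᵢ−μ)²/2).
Posterior: Inv-Gamma(7.5 + 11/2, 5.4 + 98.525/2) = Inv-Gamma(13.00, 54.6625).
E[σ²|data] = β/(α−1) = 54.6625/12.00 = 4.5552.

4.5552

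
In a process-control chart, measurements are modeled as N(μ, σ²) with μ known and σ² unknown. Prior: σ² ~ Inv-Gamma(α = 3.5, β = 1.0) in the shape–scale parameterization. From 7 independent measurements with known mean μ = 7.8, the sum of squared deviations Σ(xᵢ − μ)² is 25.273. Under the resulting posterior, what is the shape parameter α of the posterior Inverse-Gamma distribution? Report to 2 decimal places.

With known mean μ and an Inverse-Gamma(α, β) prior on σ², the Normal likelihood is conjugate: posterior is Inv-Gamma(α + n/2, β + Σ(xᵢ−μ)²/2).
Posterior: Inv-Gamma(3.5 + 7/2, 1.0 + 25.273/2) = Inv-Gamma(7.00, 13.6365).
Posterior α = 7.00.

7.00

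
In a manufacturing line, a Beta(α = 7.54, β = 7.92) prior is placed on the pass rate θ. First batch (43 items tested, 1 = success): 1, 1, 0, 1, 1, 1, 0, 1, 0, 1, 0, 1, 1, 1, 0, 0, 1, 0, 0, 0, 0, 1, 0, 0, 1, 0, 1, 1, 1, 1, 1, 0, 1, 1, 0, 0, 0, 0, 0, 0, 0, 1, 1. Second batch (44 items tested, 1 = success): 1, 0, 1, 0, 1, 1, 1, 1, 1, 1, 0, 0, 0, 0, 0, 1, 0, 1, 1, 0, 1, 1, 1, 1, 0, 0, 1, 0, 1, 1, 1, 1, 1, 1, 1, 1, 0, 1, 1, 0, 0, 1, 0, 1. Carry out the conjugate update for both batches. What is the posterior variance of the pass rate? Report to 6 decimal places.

0.002380

The Beta prior is conjugate to a Binomial/Bernoulli likelihood; the update adds successes to α and failures to β.
After batch 1: Beta(7.54+22, 7.92+21) = Beta(29.54, 28.92).
After batch 2: Beta(29.54+28, 28.92+16) = Beta(57.54, 44.92).
Var = αβ/((α+β)²(α+β+1)) = 57.54·44.92/(102.46²·103.46) = 0.002380.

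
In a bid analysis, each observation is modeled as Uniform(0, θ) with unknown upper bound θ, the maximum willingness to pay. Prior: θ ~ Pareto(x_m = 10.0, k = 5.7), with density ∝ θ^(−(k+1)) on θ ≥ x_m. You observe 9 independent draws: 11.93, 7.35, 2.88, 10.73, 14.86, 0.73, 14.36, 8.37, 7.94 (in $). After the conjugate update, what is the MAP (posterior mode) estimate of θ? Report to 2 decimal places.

14.86

A Pareto(scale x_m, shape k) prior on the upper bound θ of Uniform(0, θ) is conjugate: posterior is Pareto(max(x_m, max xᵢ), k + n).
Sample maximum = 14.86; prior scale x_m = 10.0 → posterior scale = max = 14.86.
Posterior shape = 5.7 + 9 = 14.7.
The Pareto density is decreasing on [x_m, ∞), so the mode is x_m = 14.86.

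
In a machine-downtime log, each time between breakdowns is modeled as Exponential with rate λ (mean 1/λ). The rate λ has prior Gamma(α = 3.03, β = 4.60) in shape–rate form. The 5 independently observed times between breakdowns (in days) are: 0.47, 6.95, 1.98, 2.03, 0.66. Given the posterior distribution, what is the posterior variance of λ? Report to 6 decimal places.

With a Gamma(shape α, rate β) prior on the exponential rate λ, the posterior after n observations with total T = Σxᵢ is Gamma(α+n, β+T).
Sum of observations T = 12.09 days; n = 5.
Posterior: Gamma(3.03+5, 4.60+12.09) = Gamma(8.03, 16.69).
Var = α/β² = 0.028827.

0.028827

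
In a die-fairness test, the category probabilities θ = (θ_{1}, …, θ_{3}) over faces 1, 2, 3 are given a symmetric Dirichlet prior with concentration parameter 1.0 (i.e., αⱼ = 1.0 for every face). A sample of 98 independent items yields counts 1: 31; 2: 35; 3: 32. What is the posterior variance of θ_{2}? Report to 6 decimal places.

0.002249

The Dirichlet prior is conjugate to the Multinomial likelihood: each posterior αⱼ = prior αⱼ + observed count nⱼ.
Posterior concentration: (32.0, 36.0, 33.0), total = 101.0.
Var[θ_j] = α_j(Σα−α_j)/((Σα)²(Σα+1)) = 36.0·65.0/(101.0²·102.0) = 0.002249.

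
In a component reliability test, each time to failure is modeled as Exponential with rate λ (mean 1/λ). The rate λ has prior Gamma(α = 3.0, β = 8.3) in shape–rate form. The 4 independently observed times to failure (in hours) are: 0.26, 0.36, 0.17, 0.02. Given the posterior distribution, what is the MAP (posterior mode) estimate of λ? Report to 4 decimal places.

0.6586

With a Gamma(shape α, rate β) prior on the exponential rate λ, the posterior after n observations with total T = Σxᵢ is Gamma(α+n, β+T).
Sum of observations T = 0.81 hours; n = 4.
Posterior: Gamma(3.0+4, 8.3+0.81) = Gamma(7.0, 9.11).
Mode = (α−1)/β = 0.6586.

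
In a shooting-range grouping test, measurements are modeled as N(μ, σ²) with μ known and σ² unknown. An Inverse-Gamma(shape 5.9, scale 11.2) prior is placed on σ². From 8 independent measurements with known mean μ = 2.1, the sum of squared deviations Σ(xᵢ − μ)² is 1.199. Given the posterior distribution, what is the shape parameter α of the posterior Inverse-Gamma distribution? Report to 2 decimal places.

9.90

With known mean μ and an Inverse-Gamma(α, β) prior on σ², the Normal likelihood is conjugate: posterior is Inv-Gamma(α + n/2, β + Σ(xᵢ−μ)²/2).
Posterior: Inv-Gamma(5.9 + 8/2, 11.2 + 1.199/2) = Inv-Gamma(9.90, 11.7995).
Posterior α = 9.90.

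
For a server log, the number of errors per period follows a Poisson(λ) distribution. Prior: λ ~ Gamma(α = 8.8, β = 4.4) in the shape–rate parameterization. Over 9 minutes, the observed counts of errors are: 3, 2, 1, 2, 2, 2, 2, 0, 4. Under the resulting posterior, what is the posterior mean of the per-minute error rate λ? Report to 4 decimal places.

2.0000

With a Gamma(shape α, rate β) prior, the Poisson likelihood is conjugate: the posterior is Gamma(α + ΣXᵢ, β + n).
Sum of counts S = 18 over n = 9 minutes.
Posterior: Gamma(α+S, β+n) = Gamma(8.8+18, 4.4+9) = Gamma(26.8, 13.4).
Posterior mean = α/β = 26.8/13.4 = 2.0000.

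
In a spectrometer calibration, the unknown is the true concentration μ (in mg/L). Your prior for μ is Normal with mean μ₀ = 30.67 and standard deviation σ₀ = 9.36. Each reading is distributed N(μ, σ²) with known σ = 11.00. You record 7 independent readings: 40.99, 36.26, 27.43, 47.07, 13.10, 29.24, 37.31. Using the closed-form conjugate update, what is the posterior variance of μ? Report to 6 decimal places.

14.437199

For Normal data with known variance σ², a Normal(μ₀, σ₀²) prior on μ is conjugate. Posterior precision = 1/σ₀² + n/σ²; posterior mean is the precision-weighted average of μ₀ and x̄.
σ₀² = 9.36² = 87.6096, σ² = 11.00² = 121; σ² + n·σ₀² = 121 + 7·87.6096 = 734.2672.
Posterior precision = 1/σ₀² + n/σ² = 1/87.6096 + 7/121 = (σ² + n·σ₀²)/(σ₀²σ²) = 734.2672/(87.6096·121); posterior variance σₙ² = σ₀²σ²/(σ² + n·σ₀²) = 87.6096·121/734.2672 = 14.437199.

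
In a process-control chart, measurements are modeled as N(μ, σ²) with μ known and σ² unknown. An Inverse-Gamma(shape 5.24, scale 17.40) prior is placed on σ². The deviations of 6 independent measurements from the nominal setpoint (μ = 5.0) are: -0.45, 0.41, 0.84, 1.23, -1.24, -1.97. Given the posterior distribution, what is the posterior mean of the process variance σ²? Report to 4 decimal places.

2.9563

With known mean μ and an Inverse-Gamma(α, β) prior on σ², the Normal likelihood is conjugate: posterior is Inv-Gamma(α + n/2, β + Σ(xᵢ−μ)²/2).
Σ(xᵢ−μ)² = (-0.45)² + (0.41)² + (0.84)² + (1.23)² + (-1.24)² + (-1.97)² = 8.0076.
Posterior: Inv-Gamma(5.24 + 6/2, 17.40 + 8.0076/2) = Inv-Gamma(8.24, 21.40380).
E[σ²|data] = β/(α−1) = 21.40380/7.24 = 2.9563.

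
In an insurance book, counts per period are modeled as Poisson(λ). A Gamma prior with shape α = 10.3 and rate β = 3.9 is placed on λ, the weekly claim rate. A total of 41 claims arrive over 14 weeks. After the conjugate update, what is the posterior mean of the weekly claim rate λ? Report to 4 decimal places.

2.8659

With a Gamma(shape α, rate β) prior, the Poisson likelihood is conjugate: the posterior is Gamma(α + ΣXᵢ, β + n).
Posterior: Gamma(α+S, β+n) = Gamma(10.3+41, 3.9+14) = Gamma(51.3, 17.9).
Posterior mean = α/β = 51.3/17.9 = 2.8659.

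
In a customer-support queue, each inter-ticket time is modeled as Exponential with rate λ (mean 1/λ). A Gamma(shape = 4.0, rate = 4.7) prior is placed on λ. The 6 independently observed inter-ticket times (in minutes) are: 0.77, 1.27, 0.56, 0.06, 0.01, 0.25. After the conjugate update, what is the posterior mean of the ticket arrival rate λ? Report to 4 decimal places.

1.3123

With a Gamma(shape α, rate β) prior on the exponential rate λ, the posterior after n observations with total T = Σxᵢ is Gamma(α+n, β+T).
Sum of observations T = 2.92 minutes; n = 6.
Posterior: Gamma(4.0+6, 4.7+2.92) = Gamma(10.0, 7.62).
Posterior mean of λ = α/β = 10.0/7.62 = 1.3123.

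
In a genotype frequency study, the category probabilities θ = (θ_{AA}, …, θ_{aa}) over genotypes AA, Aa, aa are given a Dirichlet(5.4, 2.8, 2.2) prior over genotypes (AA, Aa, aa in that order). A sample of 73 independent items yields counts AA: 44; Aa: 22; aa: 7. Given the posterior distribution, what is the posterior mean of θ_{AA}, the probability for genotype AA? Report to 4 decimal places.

The Dirichlet prior is conjugate to the Multinomial likelihood: each posterior αⱼ = prior αⱼ + observed count nⱼ.
Posterior concentration: (49.4, 24.8, 9.2), total = 83.4.
E[θ_{AA}|data] = α_{AA}/Σα = 49.4/83.4 = 0.5923.

0.5923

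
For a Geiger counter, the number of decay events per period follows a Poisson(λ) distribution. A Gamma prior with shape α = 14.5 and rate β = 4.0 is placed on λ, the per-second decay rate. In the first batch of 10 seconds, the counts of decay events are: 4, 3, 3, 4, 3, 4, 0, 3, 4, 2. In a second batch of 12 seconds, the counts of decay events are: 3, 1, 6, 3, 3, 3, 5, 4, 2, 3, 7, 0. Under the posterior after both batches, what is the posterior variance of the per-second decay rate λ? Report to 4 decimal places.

With a Gamma(shape α, rate β) prior, the Poisson likelihood is conjugate: the posterior is Gamma(α + ΣXᵢ, β + n).
Batch 1: sum of counts S = 30 over n = 10 seconds.
After batch 1: Gamma(α+S, β+n) = Gamma(14.5+30, 4.0+10) = Gamma(44.5, 14.0).
Batch 2: sum of counts S = 40 over n = 12 seconds.
After batch 2: Gamma(α+S, β+n) = Gamma(44.5+40, 14.0+12) = Gamma(84.5, 26.0).
Var = α/β² = 84.5/26.0² = 0.1250.

0.1250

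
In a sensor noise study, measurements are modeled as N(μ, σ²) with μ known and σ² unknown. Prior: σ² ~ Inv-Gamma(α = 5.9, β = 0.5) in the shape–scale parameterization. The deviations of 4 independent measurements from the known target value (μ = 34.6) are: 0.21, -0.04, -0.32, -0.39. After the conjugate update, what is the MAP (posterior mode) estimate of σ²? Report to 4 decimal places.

With known mean μ and an Inverse-Gamma(α, β) prior on σ², the Normal likelihood is conjugate: posterior is Inv-Gamma(α + n/2, β + Σ(xᵢ−μ)²/2).
Σ(xᵢ−μ)² = (0.21)² + (-0.04)² + (-0.32)² + (-0.39)² = 0.3002.
Posterior: Inv-Gamma(5.9 + 4/2, 0.5 + 0.3002/2) = Inv-Gamma(7.90, 0.65010).
Mode = β/(α+1) = 0.65010/8.90 = 0.0730.

0.0730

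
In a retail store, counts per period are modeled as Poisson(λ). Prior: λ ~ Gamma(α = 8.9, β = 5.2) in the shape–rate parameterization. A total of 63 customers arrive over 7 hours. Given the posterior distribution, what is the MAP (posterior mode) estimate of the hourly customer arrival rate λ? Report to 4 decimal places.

5.8115

With a Gamma(shape α, rate β) prior, the Poisson likelihood is conjugate: the posterior is Gamma(α + ΣXᵢ, β + n).
Posterior: Gamma(α+S, β+n) = Gamma(8.9+63, 5.2+7) = Gamma(71.9, 12.2).
Mode of Gamma(α,β) for α≥1 is (α−1)/β = 70.9/12.2 = 5.8115.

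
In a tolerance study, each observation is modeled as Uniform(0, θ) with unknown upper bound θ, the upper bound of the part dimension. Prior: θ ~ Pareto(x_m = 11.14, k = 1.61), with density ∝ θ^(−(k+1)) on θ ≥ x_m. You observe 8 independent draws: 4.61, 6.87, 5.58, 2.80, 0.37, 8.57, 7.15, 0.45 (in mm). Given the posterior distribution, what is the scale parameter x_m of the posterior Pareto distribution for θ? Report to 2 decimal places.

11.14

A Pareto(scale x_m, shape k) prior on the upper bound θ of Uniform(0, θ) is conjugate: posterior is Pareto(max(x_m, max xᵢ), k + n).
Sample maximum = 8.57; prior scale x_m = 11.14 → posterior scale = max = 11.14.
Posterior shape = 1.61 + 8 = 9.61.
Posterior scale x_m = 11.14.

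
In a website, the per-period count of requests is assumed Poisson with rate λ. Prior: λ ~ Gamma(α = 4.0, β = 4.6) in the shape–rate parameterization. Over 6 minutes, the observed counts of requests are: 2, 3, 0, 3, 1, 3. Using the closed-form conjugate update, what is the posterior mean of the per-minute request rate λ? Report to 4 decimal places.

With a Gamma(shape α, rate β) prior, the Poisson likelihood is conjugate: the posterior is Gamma(α + ΣXᵢ, β + n).
Sum of counts S = 12 over n = 6 minutes.
Posterior: Gamma(α+S, β+n) = Gamma(4.0+12, 4.6+6) = Gamma(16.0, 10.6).
Posterior mean = α/β = 16.0/10.6 = 1.5094.

1.5094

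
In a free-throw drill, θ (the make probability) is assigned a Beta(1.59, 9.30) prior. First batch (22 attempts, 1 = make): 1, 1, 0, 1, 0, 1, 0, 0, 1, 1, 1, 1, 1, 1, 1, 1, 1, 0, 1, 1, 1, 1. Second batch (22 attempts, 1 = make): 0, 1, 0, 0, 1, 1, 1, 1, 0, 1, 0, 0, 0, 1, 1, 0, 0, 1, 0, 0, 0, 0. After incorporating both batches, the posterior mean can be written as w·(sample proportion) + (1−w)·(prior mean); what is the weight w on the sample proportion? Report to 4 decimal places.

0.8016

The Beta prior is conjugate to a Binomial/Bernoulli likelihood; the update adds successes to α and failures to β.
Total number of attempts: n = 22 + 22 = 44.
Posterior mean = (α₀+k)/(α₀+β₀+n) = [n/(α₀+β₀+n)]·(k/n) + [(α₀+β₀)/(α₀+β₀+n)]·α₀/(α₀+β₀), so only n and the prior enter the weight.
The weight on the data is w = n/(α₀+β₀+n) = 44/(1.59+9.30+44) = 44/54.89 = 0.8016.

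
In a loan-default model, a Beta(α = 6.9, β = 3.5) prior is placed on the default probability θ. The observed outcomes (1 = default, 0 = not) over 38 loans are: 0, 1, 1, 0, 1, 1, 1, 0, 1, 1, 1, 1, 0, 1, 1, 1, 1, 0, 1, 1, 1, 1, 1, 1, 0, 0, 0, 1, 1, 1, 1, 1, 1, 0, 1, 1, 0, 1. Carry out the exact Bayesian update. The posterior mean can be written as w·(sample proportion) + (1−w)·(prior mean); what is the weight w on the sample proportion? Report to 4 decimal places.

0.7851

The Beta prior is conjugate to a Binomial/Bernoulli likelihood; the update adds successes to α and failures to β.
Posterior mean = (α₀+k)/(α₀+β₀+n) = [n/(α₀+β₀+n)]·(k/n) + [(α₀+β₀)/(α₀+β₀+n)]·α₀/(α₀+β₀), so only n and the prior enter the weight.
The weight on the data is w = n/(α₀+β₀+n) = 38/(6.9+3.5+38) = 38/48.4 = 0.7851.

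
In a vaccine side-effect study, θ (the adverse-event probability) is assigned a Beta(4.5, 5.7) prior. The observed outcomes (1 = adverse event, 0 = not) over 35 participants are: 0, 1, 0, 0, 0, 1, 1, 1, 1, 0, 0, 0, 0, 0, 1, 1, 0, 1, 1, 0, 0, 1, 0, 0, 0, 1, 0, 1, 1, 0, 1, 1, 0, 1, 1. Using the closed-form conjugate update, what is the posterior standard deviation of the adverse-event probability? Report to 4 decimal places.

The Beta prior is conjugate to a Binomial/Bernoulli likelihood; the update adds successes to α and failures to β.
Posterior: Beta(α+k, β+n−k) = Beta(4.5+17, 5.7+18) = Beta(21.5, 23.7).
Var = αβ/((α+β)²(α+β+1)) = 21.5·23.7/(45.2²·46.2) = 0.00539844; SD = √0.00539844 = 0.0735.

0.0735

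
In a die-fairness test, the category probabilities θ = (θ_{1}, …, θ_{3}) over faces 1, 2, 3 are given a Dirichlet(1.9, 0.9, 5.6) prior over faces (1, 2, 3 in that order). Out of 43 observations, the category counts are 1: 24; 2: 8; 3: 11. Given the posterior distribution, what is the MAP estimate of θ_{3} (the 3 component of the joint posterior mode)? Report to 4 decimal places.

The Dirichlet prior is conjugate to the Multinomial likelihood: each posterior αⱼ = prior αⱼ + observed count nⱼ.
Posterior concentration: (25.9, 8.9, 16.6), total = 51.4.
Joint mode component: (α_{3}−1)/(Σα−K) = 15.6/48.4 = 0.3223.

0.3223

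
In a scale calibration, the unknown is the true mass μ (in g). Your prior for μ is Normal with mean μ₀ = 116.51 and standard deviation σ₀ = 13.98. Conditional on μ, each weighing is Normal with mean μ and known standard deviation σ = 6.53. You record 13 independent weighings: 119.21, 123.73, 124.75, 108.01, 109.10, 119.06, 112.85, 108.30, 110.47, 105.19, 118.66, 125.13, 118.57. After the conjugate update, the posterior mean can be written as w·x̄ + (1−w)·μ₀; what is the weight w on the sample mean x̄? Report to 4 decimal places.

For Normal data with known variance σ², a Normal(μ₀, σ₀²) prior on μ is conjugate. Posterior precision = 1/σ₀² + n/σ²; posterior mean is the precision-weighted average of μ₀ and x̄.
σ₀² = 13.98² = 195.4404, σ² = 6.53² = 42.6409. Prior precision 1/σ₀² = 1/195.4404; data precision n/σ² = 13/42.6409.
w = (n/σ²)/(1/σ₀² + n/σ²) = n·σ₀²/(σ² + n·σ₀²) = 13·195.4404/(42.6409 + 13·195.4404) = 2540.7252/2583.3661 = 0.9835.

0.9835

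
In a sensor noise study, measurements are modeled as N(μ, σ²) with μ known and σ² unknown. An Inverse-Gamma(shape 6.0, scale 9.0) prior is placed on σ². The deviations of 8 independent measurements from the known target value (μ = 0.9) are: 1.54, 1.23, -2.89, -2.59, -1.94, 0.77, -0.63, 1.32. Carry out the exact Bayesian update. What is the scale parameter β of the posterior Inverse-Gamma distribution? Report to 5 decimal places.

With known mean μ and an Inverse-Gamma(α, β) prior on σ², the Normal likelihood is conjugate: posterior is Inv-Gamma(α + n/2, β + Σ(xᵢ−μ)²/2).
Σ(xᵢ−μ)² = (1.54)² + (1.23)² + (-2.89)² + (-2.59)² + (-1.94)² + (0.77)² + (-0.63)² + (1.32)² = 25.4405.
Posterior: Inv-Gamma(6.0 + 8/2, 9.0 + 25.4405/2) = Inv-Gamma(10.00, 21.72025).
Posterior β = 21.72025.

21.72025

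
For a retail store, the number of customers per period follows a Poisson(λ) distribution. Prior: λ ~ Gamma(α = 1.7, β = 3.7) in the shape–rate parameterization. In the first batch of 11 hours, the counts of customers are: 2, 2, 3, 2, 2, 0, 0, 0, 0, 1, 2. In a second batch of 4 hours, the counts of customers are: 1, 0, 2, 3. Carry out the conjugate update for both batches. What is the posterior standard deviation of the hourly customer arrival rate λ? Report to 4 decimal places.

With a Gamma(shape α, rate β) prior, the Poisson likelihood is conjugate: the posterior is Gamma(α + ΣXᵢ, β + n).
Batch 1: sum of counts S = 14 over n = 11 hours.
After batch 1: Gamma(α+S, β+n) = Gamma(1.7+14, 3.7+11) = Gamma(15.7, 14.7).
Batch 2: sum of counts S = 6 over n = 4 hours.
After batch 2: Gamma(α+S, β+n) = Gamma(15.7+6, 14.7+4) = Gamma(21.7, 18.7).
SD = √α/β = √21.7/18.7 = 0.2491.

0.2491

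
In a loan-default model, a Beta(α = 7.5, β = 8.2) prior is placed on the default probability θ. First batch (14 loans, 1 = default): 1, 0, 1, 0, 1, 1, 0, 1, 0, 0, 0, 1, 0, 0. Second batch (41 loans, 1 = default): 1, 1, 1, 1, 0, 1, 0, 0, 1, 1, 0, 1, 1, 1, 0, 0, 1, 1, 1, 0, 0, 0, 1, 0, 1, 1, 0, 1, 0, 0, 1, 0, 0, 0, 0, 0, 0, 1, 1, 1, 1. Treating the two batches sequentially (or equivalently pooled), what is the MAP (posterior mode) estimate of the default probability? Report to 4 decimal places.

0.5022

The Beta prior is conjugate to a Binomial/Bernoulli likelihood; the update adds successes to α and failures to β.
After batch 1: Beta(7.5+6, 8.2+8) = Beta(13.5, 16.2).
After batch 2: Beta(13.5+22, 16.2+19) = Beta(35.5, 35.2).
Mode of Beta(a,b) for a,b>1 is (a−1)/(a+b−2) = 34.5/68.7 = 0.5022.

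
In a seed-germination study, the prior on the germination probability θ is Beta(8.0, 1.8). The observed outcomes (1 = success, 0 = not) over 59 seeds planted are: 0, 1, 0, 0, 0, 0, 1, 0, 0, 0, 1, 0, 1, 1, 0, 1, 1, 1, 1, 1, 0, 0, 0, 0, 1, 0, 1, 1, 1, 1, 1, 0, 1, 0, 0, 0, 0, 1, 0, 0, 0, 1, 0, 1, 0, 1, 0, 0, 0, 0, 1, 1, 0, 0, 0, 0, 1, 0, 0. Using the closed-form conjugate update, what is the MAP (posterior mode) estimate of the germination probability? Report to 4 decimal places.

0.4641

The Beta prior is conjugate to a Binomial/Bernoulli likelihood; the update adds successes to α and failures to β.
Posterior: Beta(α+k, β+n−k) = Beta(8.0+24, 1.8+35) = Beta(32.0, 36.8).
Mode of Beta(a,b) for a,b>1 is (a−1)/(a+b−2) = 31.0/66.8 = 0.4641.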